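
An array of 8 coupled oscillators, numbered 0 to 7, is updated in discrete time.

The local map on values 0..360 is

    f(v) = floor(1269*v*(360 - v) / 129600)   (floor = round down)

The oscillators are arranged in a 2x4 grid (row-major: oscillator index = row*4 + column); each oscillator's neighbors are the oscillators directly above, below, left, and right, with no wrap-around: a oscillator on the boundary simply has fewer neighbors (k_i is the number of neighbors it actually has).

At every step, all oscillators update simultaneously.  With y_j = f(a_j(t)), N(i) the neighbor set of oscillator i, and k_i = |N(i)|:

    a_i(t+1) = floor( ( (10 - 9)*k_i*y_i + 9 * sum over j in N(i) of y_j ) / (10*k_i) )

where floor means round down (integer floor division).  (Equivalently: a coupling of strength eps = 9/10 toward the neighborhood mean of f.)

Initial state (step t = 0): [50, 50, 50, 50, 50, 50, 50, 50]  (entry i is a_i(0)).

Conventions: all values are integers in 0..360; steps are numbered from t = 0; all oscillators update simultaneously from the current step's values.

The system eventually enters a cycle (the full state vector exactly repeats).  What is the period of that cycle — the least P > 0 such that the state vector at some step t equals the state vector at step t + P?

Simulating step by step:
t=0: [50, 50, 50, 50, 50, 50, 50, 50]
t=1: [151, 151, 151, 151, 151, 151, 151, 151]
t=2: [309, 309, 309, 309, 309, 309, 309, 309]
t=3: [154, 154, 154, 154, 154, 154, 154, 154]
t=4: [310, 310, 310, 310, 310, 310, 310, 310]
t=5: [151, 151, 151, 151, 151, 151, 151, 151]

Answer: 4
Key observation: The state at step 1, [151, 151, 151, 151, 151, 151, 151, 151], reappears at step 5 — and no state repeats earlier — so the cycle the system enters has period 4.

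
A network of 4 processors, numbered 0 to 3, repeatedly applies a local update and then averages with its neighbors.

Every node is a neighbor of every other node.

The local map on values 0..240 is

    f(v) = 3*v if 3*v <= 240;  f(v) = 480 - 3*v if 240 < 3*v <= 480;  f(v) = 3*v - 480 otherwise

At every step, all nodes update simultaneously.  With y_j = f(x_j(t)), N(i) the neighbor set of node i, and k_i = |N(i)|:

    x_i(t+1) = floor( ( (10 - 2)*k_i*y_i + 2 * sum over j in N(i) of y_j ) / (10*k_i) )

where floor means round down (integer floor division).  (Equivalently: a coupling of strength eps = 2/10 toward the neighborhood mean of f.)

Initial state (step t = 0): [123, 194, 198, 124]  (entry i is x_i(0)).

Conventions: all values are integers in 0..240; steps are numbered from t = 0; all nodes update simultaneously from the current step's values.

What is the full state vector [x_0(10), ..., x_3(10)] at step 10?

Answer: [133, 125, 105, 158]

Derivation:
t=0: [123, 194, 198, 124]
t=1: [110, 103, 112, 108]
t=2: [151, 166, 147, 155]
t=3: [26, 19, 35, 17]
t=4: [76, 61, 96, 56]
t=5: [218, 185, 192, 174]
t=6: [153, 80, 96, 56]
t=7: [56, 217, 182, 164]
t=8: [151, 153, 76, 36]
t=9: [45, 41, 192, 104]
t=10: [133, 125, 105, 158]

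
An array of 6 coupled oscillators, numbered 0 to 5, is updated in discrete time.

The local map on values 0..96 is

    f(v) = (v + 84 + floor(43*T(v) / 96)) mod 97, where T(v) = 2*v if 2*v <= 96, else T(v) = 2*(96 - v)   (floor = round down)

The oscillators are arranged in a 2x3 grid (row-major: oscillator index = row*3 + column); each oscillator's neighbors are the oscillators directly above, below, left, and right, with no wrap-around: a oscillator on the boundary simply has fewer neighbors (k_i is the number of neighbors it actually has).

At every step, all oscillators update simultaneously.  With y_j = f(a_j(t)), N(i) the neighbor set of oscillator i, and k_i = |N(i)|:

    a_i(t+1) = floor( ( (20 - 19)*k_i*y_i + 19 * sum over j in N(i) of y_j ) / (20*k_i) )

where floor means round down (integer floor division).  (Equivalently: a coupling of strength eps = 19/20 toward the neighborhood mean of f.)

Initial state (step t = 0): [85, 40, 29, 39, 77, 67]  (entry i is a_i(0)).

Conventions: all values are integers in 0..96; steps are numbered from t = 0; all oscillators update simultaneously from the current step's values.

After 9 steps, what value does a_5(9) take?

Simulating step by step:
t=0: [85, 40, 29, 39, 77, 67]
t=1: [62, 67, 69, 79, 67, 61]
t=2: [79, 79, 79, 79, 79, 79]
t=3: [81, 81, 81, 81, 81, 81]
t=4: [81, 81, 81, 81, 81, 81]
t=5: [81, 81, 81, 81, 81, 81]
t=6: [81, 81, 81, 81, 81, 81]
t=7: [81, 81, 81, 81, 81, 81]
t=8: [81, 81, 81, 81, 81, 81]
t=9: [81, 81, 81, 81, 81, 81]

Answer: a_5(9) = 81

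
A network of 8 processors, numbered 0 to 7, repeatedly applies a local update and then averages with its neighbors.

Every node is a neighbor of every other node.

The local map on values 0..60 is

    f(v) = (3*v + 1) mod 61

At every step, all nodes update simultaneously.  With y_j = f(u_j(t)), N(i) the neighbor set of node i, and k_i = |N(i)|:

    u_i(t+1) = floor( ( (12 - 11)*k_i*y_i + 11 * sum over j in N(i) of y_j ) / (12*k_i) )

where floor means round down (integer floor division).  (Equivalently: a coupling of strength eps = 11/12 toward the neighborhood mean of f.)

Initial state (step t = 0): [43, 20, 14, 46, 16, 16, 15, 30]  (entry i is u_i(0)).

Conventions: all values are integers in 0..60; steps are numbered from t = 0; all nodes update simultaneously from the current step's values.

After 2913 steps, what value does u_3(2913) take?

Simulating step by step:
t=0: [43, 20, 14, 46, 16, 16, 15, 30]
t=1: [31, 31, 29, 30, 29, 29, 29, 30]
t=2: [29, 29, 29, 29, 29, 29, 29, 29]
t=3: [27, 27, 27, 27, 27, 27, 27, 27]
t=4: [21, 21, 21, 21, 21, 21, 21, 21]
t=5: [3, 3, 3, 3, 3, 3, 3, 3]
t=6: [10, 10, 10, 10, 10, 10, 10, 10]
t=7: [31, 31, 31, 31, 31, 31, 31, 31]
t=8: [33, 33, 33, 33, 33, 33, 33, 33]
t=9: [39, 39, 39, 39, 39, 39, 39, 39]
t=10: [57, 57, 57, 57, 57, 57, 57, 57]
t=11: [50, 50, 50, 50, 50, 50, 50, 50]
t=12: [29, 29, 29, 29, 29, 29, 29, 29]

Answer: u_3(2913) = 27
Key observation: The state at step 2, [29, 29, 29, 29, 29, 29, 29, 29], reappears at step 12: the system is in a cycle of period 10 from step 2 on.  Therefore the state at step 2913 equals the state at step 2 + ((2913 - 2) mod 10) = 3, which is [27, 27, 27, 27, 27, 27, 27, 27].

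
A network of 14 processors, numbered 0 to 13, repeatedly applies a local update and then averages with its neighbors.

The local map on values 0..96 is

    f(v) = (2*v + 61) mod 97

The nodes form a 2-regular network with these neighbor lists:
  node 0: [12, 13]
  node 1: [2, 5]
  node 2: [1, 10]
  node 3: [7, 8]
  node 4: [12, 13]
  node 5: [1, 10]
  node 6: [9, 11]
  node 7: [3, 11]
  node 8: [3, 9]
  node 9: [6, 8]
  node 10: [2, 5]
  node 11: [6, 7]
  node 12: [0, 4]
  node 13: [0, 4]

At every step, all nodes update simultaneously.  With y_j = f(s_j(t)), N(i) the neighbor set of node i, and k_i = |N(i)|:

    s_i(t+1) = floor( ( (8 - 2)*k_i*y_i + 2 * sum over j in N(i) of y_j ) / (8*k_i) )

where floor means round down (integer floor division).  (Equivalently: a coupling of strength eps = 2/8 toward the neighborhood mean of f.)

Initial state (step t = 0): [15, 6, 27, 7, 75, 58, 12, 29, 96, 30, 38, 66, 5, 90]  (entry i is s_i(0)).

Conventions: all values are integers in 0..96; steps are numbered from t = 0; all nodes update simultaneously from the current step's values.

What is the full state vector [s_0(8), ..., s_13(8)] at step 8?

Simulating step by step:
t=0: [15, 6, 27, 7, 75, 58, 12, 29, 96, 30, 38, 66, 5, 90]
t=1: [83, 67, 27, 66, 27, 74, 78, 37, 56, 36, 42, 85, 66, 48]
t=2: [44, 4, 19, 86, 33, 17, 26, 45, 73, 39, 40, 35, 78, 51]
t=3: [50, 63, 15, 37, 33, 85, 21, 49, 19, 35, 45, 34, 27, 59]
t=4: [60, 83, 86, 36, 35, 45, 12, 55, 10, 26, 56, 32, 25, 73]
t=5: [66, 36, 42, 46, 28, 54, 69, 63, 67, 32, 68, 40, 25, 24]
t=6: [75, 42, 40, 53, 18, 58, 12, 80, 11, 21, 17, 44, 25, 23]
t=7: [15, 51, 50, 66, 3, 77, 71, 35, 71, 25, 86, 53, 12, 9]
t=8: [88, 60, 61, 77, 70, 28, 17, 46, 20, 12, 39, 57, 83, 79]

Answer: [88, 60, 61, 77, 70, 28, 17, 46, 20, 12, 39, 57, 83, 79]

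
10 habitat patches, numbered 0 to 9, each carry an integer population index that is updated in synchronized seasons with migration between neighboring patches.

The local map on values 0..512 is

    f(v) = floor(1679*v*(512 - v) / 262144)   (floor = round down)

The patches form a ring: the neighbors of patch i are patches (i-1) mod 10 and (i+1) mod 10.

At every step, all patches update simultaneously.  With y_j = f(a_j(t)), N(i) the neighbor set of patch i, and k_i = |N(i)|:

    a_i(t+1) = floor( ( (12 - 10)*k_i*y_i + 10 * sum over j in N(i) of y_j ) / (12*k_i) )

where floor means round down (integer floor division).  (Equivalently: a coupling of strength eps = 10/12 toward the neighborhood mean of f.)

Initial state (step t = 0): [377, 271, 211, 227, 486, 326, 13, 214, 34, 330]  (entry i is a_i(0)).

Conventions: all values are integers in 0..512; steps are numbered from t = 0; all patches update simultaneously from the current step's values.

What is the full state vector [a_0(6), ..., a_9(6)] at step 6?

Answer: [339, 319, 328, 318, 329, 333, 338, 343, 346, 337]

Derivation:
t=0: [377, 271, 211, 227, 486, 326, 13, 214, 34, 330]
t=1: [388, 374, 414, 271, 347, 115, 338, 128, 347, 242]
t=2: [363, 291, 354, 330, 356, 357, 315, 361, 366, 350]
t=3: [380, 361, 390, 361, 366, 372, 359, 366, 353, 347]
t=4: [351, 318, 341, 327, 341, 344, 339, 352, 354, 344]
t=5: [378, 371, 388, 375, 377, 373, 366, 365, 363, 361]
t=6: [339, 319, 328, 318, 329, 333, 338, 343, 346, 337]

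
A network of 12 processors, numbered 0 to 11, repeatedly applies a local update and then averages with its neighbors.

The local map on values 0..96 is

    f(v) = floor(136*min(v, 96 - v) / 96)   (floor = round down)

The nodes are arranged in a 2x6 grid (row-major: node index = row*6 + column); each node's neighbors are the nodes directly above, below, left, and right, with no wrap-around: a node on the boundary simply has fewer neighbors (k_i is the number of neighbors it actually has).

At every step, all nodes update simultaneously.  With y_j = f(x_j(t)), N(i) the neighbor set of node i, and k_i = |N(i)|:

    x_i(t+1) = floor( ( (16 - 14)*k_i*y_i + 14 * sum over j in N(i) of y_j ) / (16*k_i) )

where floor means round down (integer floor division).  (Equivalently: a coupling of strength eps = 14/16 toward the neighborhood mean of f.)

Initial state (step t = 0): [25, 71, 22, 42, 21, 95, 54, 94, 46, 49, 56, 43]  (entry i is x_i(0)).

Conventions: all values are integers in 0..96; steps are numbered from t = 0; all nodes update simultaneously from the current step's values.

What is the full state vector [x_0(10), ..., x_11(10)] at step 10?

Answer: [65, 63, 58, 51, 46, 43, 65, 64, 58, 51, 45, 44]

Derivation:
t=0: [25, 71, 22, 42, 21, 95, 54, 94, 46, 49, 56, 43]
t=1: [45, 24, 50, 44, 37, 39, 23, 46, 37, 60, 52, 32]
t=2: [36, 60, 51, 56, 58, 49, 60, 42, 59, 57, 50, 56]
t=3: [51, 56, 54, 56, 61, 55, 54, 52, 58, 57, 55, 64]
t=4: [58, 60, 55, 54, 56, 48, 62, 56, 57, 55, 50, 56]
t=5: [49, 55, 55, 57, 63, 57, 53, 51, 57, 59, 57, 65]
t=6: [59, 61, 56, 52, 53, 45, 63, 58, 57, 54, 48, 53]
t=7: [48, 53, 55, 58, 63, 60, 51, 50, 55, 61, 60, 64]
t=8: [62, 63, 57, 51, 50, 46, 66, 60, 57, 53, 47, 50]
t=9: [44, 50, 54, 60, 64, 65, 48, 48, 55, 61, 63, 65]
t=10: [65, 63, 58, 51, 46, 43, 65, 64, 58, 51, 45, 44]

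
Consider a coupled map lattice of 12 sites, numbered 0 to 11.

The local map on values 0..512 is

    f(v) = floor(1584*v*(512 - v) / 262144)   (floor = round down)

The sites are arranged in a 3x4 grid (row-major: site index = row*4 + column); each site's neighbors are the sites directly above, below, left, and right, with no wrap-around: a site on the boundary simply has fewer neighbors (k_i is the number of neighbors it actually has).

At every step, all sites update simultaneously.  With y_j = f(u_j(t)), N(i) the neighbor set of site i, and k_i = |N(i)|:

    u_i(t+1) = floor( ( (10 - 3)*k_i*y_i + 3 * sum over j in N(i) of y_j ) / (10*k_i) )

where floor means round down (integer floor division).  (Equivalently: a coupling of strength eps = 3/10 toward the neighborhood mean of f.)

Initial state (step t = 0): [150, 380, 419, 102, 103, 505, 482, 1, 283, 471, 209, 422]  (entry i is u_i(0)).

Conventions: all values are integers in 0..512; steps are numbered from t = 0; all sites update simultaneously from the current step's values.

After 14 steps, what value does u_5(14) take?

Simulating step by step:
t=0: [150, 380, 419, 102, 103, 505, 482, 1, 283, 471, 209, 422]
t=1: [313, 270, 228, 212, 251, 71, 108, 58, 329, 160, 310, 218]
t=2: [381, 371, 377, 351, 369, 236, 267, 214, 364, 331, 363, 351]
t=3: [305, 321, 320, 342, 324, 379, 382, 377, 329, 357, 338, 345]
t=4: [377, 364, 361, 347, 362, 315, 310, 314, 359, 336, 346, 342]
t=5: [312, 328, 335, 347, 330, 365, 371, 369, 334, 355, 351, 354]
t=6: [372, 360, 353, 342, 359, 330, 321, 322, 356, 337, 337, 334]
t=7: [318, 332, 342, 351, 332, 357, 365, 366, 337, 354, 357, 360]
t=8: [368, 358, 348, 339, 358, 337, 327, 324, 353, 338, 332, 329]
t=9: [323, 335, 346, 354, 334, 353, 362, 365, 340, 354, 361, 363]
t=10: [365, 356, 345, 336, 357, 340, 330, 325, 351, 338, 329, 326]
t=11: [327, 337, 349, 357, 335, 351, 360, 365, 342, 354, 362, 365]
t=12: [362, 354, 342, 333, 356, 342, 331, 325, 349, 337, 328, 324]
t=13: [330, 338, 351, 359, 336, 349, 360, 365, 343, 355, 363, 367]
t=14: [360, 353, 340, 331, 355, 343, 331, 325, 348, 337, 326, 322]

Answer: u_5(14) = 343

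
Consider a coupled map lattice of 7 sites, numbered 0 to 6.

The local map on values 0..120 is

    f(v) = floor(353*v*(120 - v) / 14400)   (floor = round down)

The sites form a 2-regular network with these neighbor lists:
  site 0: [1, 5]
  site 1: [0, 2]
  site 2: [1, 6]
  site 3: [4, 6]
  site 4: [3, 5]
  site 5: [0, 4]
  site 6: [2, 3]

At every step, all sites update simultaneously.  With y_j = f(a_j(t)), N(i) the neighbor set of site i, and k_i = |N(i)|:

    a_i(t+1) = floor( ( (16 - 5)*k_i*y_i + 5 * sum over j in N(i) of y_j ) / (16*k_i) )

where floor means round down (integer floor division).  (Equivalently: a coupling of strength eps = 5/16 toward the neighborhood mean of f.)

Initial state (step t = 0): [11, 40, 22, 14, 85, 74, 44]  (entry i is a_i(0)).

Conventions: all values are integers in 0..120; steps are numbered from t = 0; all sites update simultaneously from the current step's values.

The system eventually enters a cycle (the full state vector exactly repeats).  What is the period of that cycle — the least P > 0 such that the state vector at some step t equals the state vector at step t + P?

Answer: 2
Key observation: The state at step 12, [81, 81, 81, 81, 81, 81, 81], reappears at step 14 — and no state repeats earlier — so the cycle the system enters has period 2.

Derivation:
t=0: [11, 40, 22, 14, 85, 74, 44]
t=1: [45, 66, 60, 48, 68, 72, 69]
t=2: [83, 86, 87, 84, 85, 84, 86]
t=3: [74, 71, 70, 73, 72, 73, 71]
t=4: [83, 84, 85, 84, 84, 83, 84]
t=5: [74, 73, 72, 74, 74, 74, 73]
t=6: [83, 83, 84, 83, 83, 83, 83]
t=7: [75, 74, 74, 75, 75, 75, 74]
t=8: [82, 82, 83, 82, 82, 82, 82]
t=9: [76, 75, 75, 76, 76, 76, 75]
t=10: [81, 81, 82, 81, 81, 81, 81]
t=11: [77, 76, 76, 77, 77, 77, 76]
t=12: [81, 81, 81, 81, 81, 81, 81]
t=13: [77, 77, 77, 77, 77, 77, 77]
t=14: [81, 81, 81, 81, 81, 81, 81]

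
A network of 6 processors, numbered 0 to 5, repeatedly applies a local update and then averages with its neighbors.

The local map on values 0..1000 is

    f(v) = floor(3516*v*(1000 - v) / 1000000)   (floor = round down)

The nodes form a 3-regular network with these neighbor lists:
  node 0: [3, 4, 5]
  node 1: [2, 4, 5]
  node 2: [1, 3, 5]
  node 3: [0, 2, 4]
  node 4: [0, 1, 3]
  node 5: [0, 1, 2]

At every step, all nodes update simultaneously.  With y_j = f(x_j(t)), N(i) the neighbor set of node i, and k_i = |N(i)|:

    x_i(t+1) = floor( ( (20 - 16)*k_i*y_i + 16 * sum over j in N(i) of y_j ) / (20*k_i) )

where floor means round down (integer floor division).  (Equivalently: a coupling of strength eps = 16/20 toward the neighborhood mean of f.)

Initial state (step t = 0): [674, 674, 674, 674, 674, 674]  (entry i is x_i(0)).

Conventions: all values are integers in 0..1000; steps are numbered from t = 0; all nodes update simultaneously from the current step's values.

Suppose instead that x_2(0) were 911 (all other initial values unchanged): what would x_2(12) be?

Simulating step by step:
t=0: [674, 674, 911, 674, 674, 674]
t=1: [772, 642, 674, 642, 772, 642]
t=2: [719, 747, 800, 697, 719, 747]
t=3: [706, 649, 664, 676, 706, 649]
t=4: [758, 776, 788, 751, 758, 776]
t=5: [638, 613, 618, 631, 638, 613]
t=6: [819, 827, 828, 818, 819, 827]
t=7: [516, 507, 507, 515, 516, 507]
t=8: [878, 878, 878, 878, 878, 878]
t=9: [376, 376, 376, 376, 376, 376]
t=10: [824, 824, 824, 824, 824, 824]
t=11: [509, 509, 509, 509, 509, 509]
t=12: [878, 878, 878, 878, 878, 878]

Answer: x_2(12) = 878
Key observation: This trace re-runs the system from the modified initial state.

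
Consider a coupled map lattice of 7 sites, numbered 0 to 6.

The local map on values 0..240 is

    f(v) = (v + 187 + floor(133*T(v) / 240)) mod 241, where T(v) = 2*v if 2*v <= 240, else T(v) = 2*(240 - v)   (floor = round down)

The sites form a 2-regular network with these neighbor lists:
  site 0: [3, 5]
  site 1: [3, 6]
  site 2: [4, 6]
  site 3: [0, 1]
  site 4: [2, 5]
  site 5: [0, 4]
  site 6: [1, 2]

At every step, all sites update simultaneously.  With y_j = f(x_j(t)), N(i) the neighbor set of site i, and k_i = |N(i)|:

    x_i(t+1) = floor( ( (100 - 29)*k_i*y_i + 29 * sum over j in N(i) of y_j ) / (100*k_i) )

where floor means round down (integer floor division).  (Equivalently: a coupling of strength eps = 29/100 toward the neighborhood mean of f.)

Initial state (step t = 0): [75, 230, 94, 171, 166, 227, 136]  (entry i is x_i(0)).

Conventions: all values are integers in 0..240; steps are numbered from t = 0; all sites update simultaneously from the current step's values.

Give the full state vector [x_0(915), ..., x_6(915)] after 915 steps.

Simulating step by step:
t=0: [75, 230, 94, 171, 166, 227, 136]
t=1: [128, 189, 158, 179, 185, 175, 187]
t=2: [196, 191, 193, 192, 191, 193, 191]
t=3: [190, 191, 191, 190, 191, 190, 191]
t=4: [191, 191, 191, 191, 191, 191, 191]
t=5: [191, 191, 191, 191, 191, 191, 191]

Answer: [191, 191, 191, 191, 191, 191, 191]
Key observation: The state at step 4, [191, 191, 191, 191, 191, 191, 191], reappears at step 5: the system is in a cycle of period 1 from step 4 on.  Therefore the state at step 915 equals the state at step 4 + ((915 - 4) mod 1) = 4, which is [191, 191, 191, 191, 191, 191, 191].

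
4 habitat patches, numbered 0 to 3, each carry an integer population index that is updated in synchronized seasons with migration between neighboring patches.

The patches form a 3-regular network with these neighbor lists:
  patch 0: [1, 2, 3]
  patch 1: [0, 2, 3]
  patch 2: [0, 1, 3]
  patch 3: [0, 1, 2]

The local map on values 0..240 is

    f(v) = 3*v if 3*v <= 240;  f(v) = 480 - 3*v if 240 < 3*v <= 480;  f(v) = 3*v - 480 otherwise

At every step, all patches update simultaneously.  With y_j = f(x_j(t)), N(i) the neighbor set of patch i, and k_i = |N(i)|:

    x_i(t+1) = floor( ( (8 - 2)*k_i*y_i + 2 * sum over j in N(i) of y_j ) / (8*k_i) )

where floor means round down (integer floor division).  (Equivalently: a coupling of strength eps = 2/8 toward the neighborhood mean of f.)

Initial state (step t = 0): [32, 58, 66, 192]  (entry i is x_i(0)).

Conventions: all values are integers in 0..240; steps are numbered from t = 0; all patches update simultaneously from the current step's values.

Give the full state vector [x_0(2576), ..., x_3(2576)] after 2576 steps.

Simulating step by step:
t=0: [32, 58, 66, 192]
t=1: [111, 163, 179, 111]
t=2: [128, 36, 68, 128]
t=3: [106, 114, 178, 106]
t=4: [151, 135, 79, 151]
t=5: [48, 80, 188, 48]
t=6: [147, 211, 107, 147]
t=7: [58, 134, 138, 58]
t=8: [157, 93, 85, 157]
t=9: [43, 171, 187, 43]
t=10: [117, 53, 85, 117]
t=11: [139, 159, 203, 139]
t=12: [63, 23, 107, 63]
t=13: [176, 96, 156, 176]
t=14: [57, 153, 33, 57]
t=15: [152, 52, 104, 152]
t=16: [47, 135, 143, 47]
t=17: [128, 84, 68, 128]
t=18: [116, 204, 188, 116]
t=19: [128, 128, 96, 128]
t=20: [104, 104, 168, 104]
t=21: [156, 156, 60, 156]
t=22: [26, 26, 138, 26]
t=23: [77, 77, 69, 77]
t=24: [229, 229, 213, 229]
t=25: [203, 203, 171, 203]
t=26: [121, 121, 57, 121]
t=27: [121, 121, 157, 121]
t=28: [108, 108, 36, 108]
t=29: [152, 152, 120, 152]
t=30: [32, 32, 96, 32]
t=31: [104, 104, 168, 104]

Answer: [229, 229, 213, 229]
Key observation: The state at step 20, [104, 104, 168, 104], reappears at step 31: the system is in a cycle of period 11 from step 20 on.  Therefore the state at step 2576 equals the state at step 20 + ((2576 - 20) mod 11) = 24, which is [229, 229, 213, 229].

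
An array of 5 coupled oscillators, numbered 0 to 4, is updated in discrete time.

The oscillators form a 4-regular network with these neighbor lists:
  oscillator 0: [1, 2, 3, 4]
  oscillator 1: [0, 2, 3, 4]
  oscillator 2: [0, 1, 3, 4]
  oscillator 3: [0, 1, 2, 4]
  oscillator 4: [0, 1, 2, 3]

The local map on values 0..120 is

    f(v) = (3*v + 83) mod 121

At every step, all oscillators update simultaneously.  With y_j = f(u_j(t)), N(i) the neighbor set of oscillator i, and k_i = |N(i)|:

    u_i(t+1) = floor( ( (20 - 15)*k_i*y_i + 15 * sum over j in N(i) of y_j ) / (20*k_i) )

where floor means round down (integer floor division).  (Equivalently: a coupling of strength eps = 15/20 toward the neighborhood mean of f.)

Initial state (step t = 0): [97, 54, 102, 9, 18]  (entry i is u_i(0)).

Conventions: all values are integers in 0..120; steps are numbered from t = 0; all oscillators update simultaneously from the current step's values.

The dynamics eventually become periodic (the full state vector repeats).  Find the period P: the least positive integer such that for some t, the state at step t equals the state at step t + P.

Simulating step by step:
t=0: [97, 54, 102, 9, 18]
t=1: [31, 31, 32, 38, 32]
t=2: [60, 60, 60, 61, 60]
t=3: [21, 21, 21, 21, 21]
t=4: [25, 25, 25, 25, 25]
t=5: [37, 37, 37, 37, 37]
t=6: [73, 73, 73, 73, 73]
t=7: [60, 60, 60, 60, 60]
t=8: [21, 21, 21, 21, 21]

Answer: 5
Key observation: The state at step 3, [21, 21, 21, 21, 21], reappears at step 8 — and no state repeats earlier — so the cycle the system enters has period 5.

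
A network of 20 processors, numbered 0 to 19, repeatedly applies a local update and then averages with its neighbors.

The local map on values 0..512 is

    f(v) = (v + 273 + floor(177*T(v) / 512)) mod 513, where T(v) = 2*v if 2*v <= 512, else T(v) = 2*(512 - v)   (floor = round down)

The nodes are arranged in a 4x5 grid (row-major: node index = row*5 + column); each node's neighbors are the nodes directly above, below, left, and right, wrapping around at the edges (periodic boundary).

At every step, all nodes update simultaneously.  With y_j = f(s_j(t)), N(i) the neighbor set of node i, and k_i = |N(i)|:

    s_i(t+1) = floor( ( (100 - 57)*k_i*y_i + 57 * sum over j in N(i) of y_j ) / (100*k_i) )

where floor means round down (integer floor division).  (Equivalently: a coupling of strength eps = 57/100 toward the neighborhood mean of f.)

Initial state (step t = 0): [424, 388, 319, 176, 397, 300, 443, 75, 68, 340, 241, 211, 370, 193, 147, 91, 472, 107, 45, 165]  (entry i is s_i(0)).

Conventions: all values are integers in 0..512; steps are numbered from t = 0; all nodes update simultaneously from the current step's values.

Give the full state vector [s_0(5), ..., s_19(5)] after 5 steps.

Simulating step by step:
t=0: [424, 388, 319, 176, 397, 300, 443, 75, 68, 340, 241, 211, 370, 193, 147, 91, 472, 107, 45, 165]
t=1: [261, 237, 253, 193, 180, 213, 243, 325, 275, 213, 179, 178, 248, 175, 76, 284, 286, 344, 240, 161]
t=2: [161, 176, 177, 124, 89, 129, 152, 196, 152, 163, 138, 113, 155, 158, 210, 156, 178, 199, 126, 132]
t=3: [155, 48, 128, 347, 330, 295, 164, 55, 97, 164, 373, 285, 106, 102, 201, 165, 117, 130, 365, 362]
t=4: [125, 297, 414, 289, 164, 134, 176, 359, 340, 152, 175, 255, 408, 364, 175, 151, 356, 444, 294, 179]
t=5: [315, 231, 229, 187, 125, 301, 183, 203, 189, 122, 131, 163, 229, 199, 74, 123, 190, 237, 193, 70]

Answer: [315, 231, 229, 187, 125, 301, 183, 203, 189, 122, 131, 163, 229, 199, 74, 123, 190, 237, 193, 70]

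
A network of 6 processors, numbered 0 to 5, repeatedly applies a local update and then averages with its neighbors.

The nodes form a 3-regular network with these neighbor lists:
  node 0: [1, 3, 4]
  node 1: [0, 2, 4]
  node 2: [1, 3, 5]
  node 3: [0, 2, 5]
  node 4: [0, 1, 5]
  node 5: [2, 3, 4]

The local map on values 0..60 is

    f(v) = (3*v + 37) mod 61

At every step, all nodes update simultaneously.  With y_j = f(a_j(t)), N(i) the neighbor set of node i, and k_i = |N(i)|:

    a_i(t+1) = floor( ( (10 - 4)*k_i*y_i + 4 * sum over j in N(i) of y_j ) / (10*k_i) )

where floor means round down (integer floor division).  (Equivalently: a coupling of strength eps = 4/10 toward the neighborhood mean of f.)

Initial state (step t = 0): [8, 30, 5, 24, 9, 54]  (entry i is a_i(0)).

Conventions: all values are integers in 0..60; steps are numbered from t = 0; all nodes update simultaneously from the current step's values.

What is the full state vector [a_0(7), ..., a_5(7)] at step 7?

Simulating step by step:
t=0: [8, 30, 5, 24, 9, 54]
t=1: [7, 10, 40, 37, 4, 23]
t=2: [45, 22, 31, 34, 43, 41]
t=3: [43, 38, 17, 23, 43, 32]
t=4: [42, 32, 27, 37, 37, 22]
t=5: [33, 23, 44, 34, 28, 39]
t=6: [24, 43, 40, 22, 48, 35]
t=7: [48, 45, 35, 38, 50, 30]

Answer: [48, 45, 35, 38, 50, 30]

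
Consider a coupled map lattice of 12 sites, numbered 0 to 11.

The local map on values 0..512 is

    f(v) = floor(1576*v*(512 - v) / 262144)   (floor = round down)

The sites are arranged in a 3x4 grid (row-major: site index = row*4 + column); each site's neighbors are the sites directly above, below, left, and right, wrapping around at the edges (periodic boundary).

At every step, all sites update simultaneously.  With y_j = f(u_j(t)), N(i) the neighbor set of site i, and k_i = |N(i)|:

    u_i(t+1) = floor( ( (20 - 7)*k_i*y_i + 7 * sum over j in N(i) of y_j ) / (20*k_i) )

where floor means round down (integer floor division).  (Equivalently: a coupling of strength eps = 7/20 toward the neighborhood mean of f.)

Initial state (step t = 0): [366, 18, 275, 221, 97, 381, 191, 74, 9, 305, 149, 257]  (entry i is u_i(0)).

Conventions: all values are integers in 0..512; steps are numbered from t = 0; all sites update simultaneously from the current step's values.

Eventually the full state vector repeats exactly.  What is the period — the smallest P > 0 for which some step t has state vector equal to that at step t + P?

Answer: 2
Key observation: The state at step 32, [383, 383, 383, 383, 383, 383, 383, 383, 383, 383, 383, 383], reappears at step 34 — and no state repeats earlier — so the cycle the system enters has period 2.

Derivation:
t=0: [366, 18, 275, 221, 97, 381, 191, 74, 9, 305, 149, 257]
t=1: [270, 156, 353, 364, 230, 286, 345, 247, 134, 308, 345, 337]
t=2: [372, 347, 337, 339, 382, 378, 353, 379, 329, 365, 348, 349]
t=3: [322, 336, 350, 343, 305, 311, 333, 313, 346, 327, 341, 341]
t=4: [363, 357, 344, 351, 374, 371, 358, 368, 351, 360, 350, 351]
t=5: [326, 330, 342, 336, 314, 317, 330, 322, 334, 329, 338, 337]
t=6: [363, 361, 351, 356, 370, 368, 360, 364, 359, 360, 354, 355]
t=7: [325, 327, 336, 332, 318, 320, 328, 324, 328, 327, 334, 333]
t=8: [364, 363, 356, 359, 368, 367, 361, 364, 362, 362, 357, 359]
t=9: [323, 325, 331, 329, 319, 320, 326, 324, 325, 325, 330, 329]
t=10: [366, 365, 360, 361, 368, 367, 364, 365, 365, 365, 361, 361]
t=11: [321, 322, 326, 326, 319, 319, 323, 322, 322, 322, 326, 326]
t=12: [367, 367, 364, 364, 369, 369, 366, 366, 367, 367, 364, 364]
t=13: [319, 319, 322, 322, 317, 317, 321, 321, 319, 319, 322, 322]
t=14: [369, 369, 367, 367, 370, 370, 368, 368, 369, 369, 367, 367]
t=15: [317, 317, 318, 318, 315, 315, 317, 317, 317, 317, 318, 318]
t=16: [371, 371, 370, 370, 372, 372, 371, 371, 371, 371, 370, 370]
t=17: [314, 314, 314, 314, 313, 313, 314, 314, 314, 314, 314, 314]
t=18: [373, 373, 373, 373, 373, 373, 373, 373, 373, 373, 373, 373]
t=19: [311, 311, 311, 311, 311, 311, 311, 311, 311, 311, 311, 311]
t=20: [375, 375, 375, 375, 375, 375, 375, 375, 375, 375, 375, 375]
t=21: [308, 308, 308, 308, 308, 308, 308, 308, 308, 308, 308, 308]
t=22: [377, 377, 377, 377, 377, 377, 377, 377, 377, 377, 377, 377]
t=23: [305, 305, 305, 305, 305, 305, 305, 305, 305, 305, 305, 305]
t=24: [379, 379, 379, 379, 379, 379, 379, 379, 379, 379, 379, 379]
t=25: [303, 303, 303, 303, 303, 303, 303, 303, 303, 303, 303, 303]
t=26: [380, 380, 380, 380, 380, 380, 380, 380, 380, 380, 380, 380]
t=27: [301, 301, 301, 301, 301, 301, 301, 301, 301, 301, 301, 301]
t=28: [381, 381, 381, 381, 381, 381, 381, 381, 381, 381, 381, 381]
t=29: [300, 300, 300, 300, 300, 300, 300, 300, 300, 300, 300, 300]
t=30: [382, 382, 382, 382, 382, 382, 382, 382, 382, 382, 382, 382]
t=31: [298, 298, 298, 298, 298, 298, 298, 298, 298, 298, 298, 298]
t=32: [383, 383, 383, 383, 383, 383, 383, 383, 383, 383, 383, 383]
t=33: [297, 297, 297, 297, 297, 297, 297, 297, 297, 297, 297, 297]
t=34: [383, 383, 383, 383, 383, 383, 383, 383, 383, 383, 383, 383]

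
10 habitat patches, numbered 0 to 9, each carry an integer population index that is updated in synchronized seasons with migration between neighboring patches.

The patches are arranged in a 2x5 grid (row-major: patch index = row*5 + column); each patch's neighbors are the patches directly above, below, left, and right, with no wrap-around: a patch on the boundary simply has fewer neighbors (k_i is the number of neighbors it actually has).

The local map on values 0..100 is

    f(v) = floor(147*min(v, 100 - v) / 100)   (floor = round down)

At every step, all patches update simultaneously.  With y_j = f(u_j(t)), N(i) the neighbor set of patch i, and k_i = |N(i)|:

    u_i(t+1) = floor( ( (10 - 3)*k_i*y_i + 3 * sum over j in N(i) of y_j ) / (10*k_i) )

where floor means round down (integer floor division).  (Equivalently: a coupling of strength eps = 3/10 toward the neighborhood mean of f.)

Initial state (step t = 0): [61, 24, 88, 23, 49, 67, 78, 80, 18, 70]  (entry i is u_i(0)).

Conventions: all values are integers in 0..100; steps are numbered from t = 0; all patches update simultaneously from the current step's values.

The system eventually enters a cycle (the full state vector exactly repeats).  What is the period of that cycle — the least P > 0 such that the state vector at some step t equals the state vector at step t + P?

Simulating step by step:
t=0: [61, 24, 88, 23, 49, 67, 78, 80, 18, 70]
t=1: [52, 35, 21, 34, 61, 46, 33, 27, 28, 45]
t=2: [66, 50, 34, 47, 57, 64, 49, 39, 44, 60]
t=3: [53, 68, 54, 65, 63, 54, 68, 58, 63, 59]
t=4: [65, 51, 62, 53, 54, 64, 50, 59, 55, 58]
t=5: [54, 68, 58, 67, 66, 55, 69, 61, 65, 62]
t=6: [63, 50, 57, 49, 49, 63, 48, 55, 51, 53]
t=7: [56, 69, 65, 71, 71, 56, 68, 66, 71, 69]
t=8: [61, 47, 49, 42, 42, 61, 48, 48, 43, 44]
t=9: [58, 68, 70, 62, 61, 58, 68, 69, 63, 63]
t=10: [58, 48, 45, 54, 56, 58, 48, 46, 53, 54]
t=11: [62, 68, 66, 66, 64, 62, 68, 67, 68, 66]
t=12: [53, 48, 48, 49, 51, 53, 47, 47, 47, 49]
t=13: [69, 69, 70, 71, 72, 69, 69, 69, 69, 71]
t=14: [45, 44, 44, 42, 41, 45, 45, 44, 44, 42]
t=15: [65, 64, 63, 61, 60, 66, 65, 64, 63, 61]
t=16: [50, 52, 53, 56, 57, 49, 51, 52, 54, 56]
t=17: [72, 70, 68, 64, 63, 72, 71, 69, 66, 64]
t=18: [41, 43, 47, 51, 53, 41, 42, 45, 49, 51]
t=19: [60, 63, 68, 71, 69, 60, 61, 66, 71, 71]
t=20: [57, 54, 47, 42, 44, 57, 56, 48, 42, 42]
t=21: [63, 66, 68, 62, 63, 63, 64, 68, 61, 61]
t=22: [53, 49, 48, 54, 54, 53, 51, 48, 55, 56]
t=23: [69, 71, 69, 67, 66, 69, 71, 69, 66, 64]
t=24: [44, 42, 45, 47, 49, 44, 42, 45, 48, 51]
t=25: [63, 61, 65, 69, 71, 63, 61, 65, 69, 71]
t=26: [54, 56, 51, 45, 42, 54, 56, 51, 45, 42]
t=27: [66, 65, 70, 66, 61, 66, 65, 70, 66, 61]
t=28: [49, 50, 45, 49, 55, 49, 50, 45, 49, 55]
t=29: [72, 72, 67, 70, 66, 72, 72, 67, 70, 66]
t=30: [41, 41, 46, 44, 48, 41, 41, 46, 44, 48]
t=31: [60, 60, 66, 64, 69, 60, 60, 66, 64, 69]
t=32: [58, 57, 50, 51, 46, 58, 57, 50, 51, 46]
t=33: [61, 63, 71, 71, 67, 61, 63, 71, 71, 67]
t=34: [56, 53, 43, 42, 47, 56, 53, 43, 42, 47]
t=35: [64, 67, 63, 62, 67, 64, 67, 63, 62, 67]
t=36: [51, 49, 53, 54, 49, 51, 49, 53, 54, 49]
t=37: [72, 71, 69, 67, 71, 72, 71, 69, 67, 71]
t=38: [41, 42, 45, 47, 42, 41, 42, 45, 47, 42]
t=39: [60, 61, 65, 67, 62, 60, 61, 65, 67, 62]
t=40: [57, 56, 51, 49, 53, 57, 56, 51, 49, 53]
t=41: [63, 64, 71, 71, 69, 63, 64, 71, 71, 69]
t=42: [53, 51, 43, 42, 44, 53, 51, 43, 42, 44]
t=43: [69, 70, 63, 61, 63, 69, 70, 63, 61, 63]
t=44: [44, 45, 53, 56, 54, 44, 45, 53, 56, 54]
t=45: [64, 66, 68, 64, 66, 64, 66, 68, 64, 66]
t=46: [51, 49, 47, 51, 49, 51, 49, 47, 51, 49]
t=47: [72, 71, 69, 71, 72, 72, 71, 69, 71, 72]
t=48: [41, 42, 44, 42, 41, 41, 42, 44, 42, 41]
t=49: [60, 61, 63, 61, 60, 60, 61, 63, 61, 60]
t=50: [57, 56, 54, 56, 57, 57, 56, 54, 56, 57]
t=51: [63, 64, 66, 64, 63, 63, 64, 66, 64, 63]
t=52: [53, 51, 49, 51, 53, 53, 51, 49, 51, 53]
t=53: [69, 71, 72, 71, 69, 69, 71, 72, 71, 69]
t=54: [44, 42, 41, 42, 44, 44, 42, 41, 42, 44]
t=55: [63, 61, 60, 61, 63, 63, 61, 60, 61, 63]
t=56: [54, 56, 57, 56, 54, 54, 56, 57, 56, 54]
t=57: [66, 64, 63, 64, 66, 66, 64, 63, 64, 66]
t=58: [49, 51, 53, 51, 49, 49, 51, 53, 51, 49]
t=59: [72, 71, 69, 71, 72, 72, 71, 69, 71, 72]

Answer: 12
Key observation: The state at step 47, [72, 71, 69, 71, 72, 72, 71, 69, 71, 72], reappears at step 59 — and no state repeats earlier — so the cycle the system enters has period 12.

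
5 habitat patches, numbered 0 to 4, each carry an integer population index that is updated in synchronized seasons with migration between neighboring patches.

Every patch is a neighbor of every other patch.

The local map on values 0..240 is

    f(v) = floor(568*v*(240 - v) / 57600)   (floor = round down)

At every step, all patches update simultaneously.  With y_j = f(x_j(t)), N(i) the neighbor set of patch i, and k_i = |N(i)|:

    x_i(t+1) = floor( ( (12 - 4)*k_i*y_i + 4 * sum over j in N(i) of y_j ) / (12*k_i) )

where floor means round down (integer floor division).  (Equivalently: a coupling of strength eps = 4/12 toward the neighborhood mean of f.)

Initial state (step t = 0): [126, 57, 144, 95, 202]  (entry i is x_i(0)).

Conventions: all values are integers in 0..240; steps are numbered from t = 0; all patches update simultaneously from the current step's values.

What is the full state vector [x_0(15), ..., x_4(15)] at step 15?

Simulating step by step:
t=0: [126, 57, 144, 95, 202]
t=1: [131, 108, 128, 127, 92]
t=2: [139, 139, 140, 140, 136]
t=3: [138, 138, 138, 138, 138]
t=4: [138, 138, 138, 138, 138]
t=5: [138, 138, 138, 138, 138]
t=6: [138, 138, 138, 138, 138]
t=7: [138, 138, 138, 138, 138]
t=8: [138, 138, 138, 138, 138]
t=9: [138, 138, 138, 138, 138]
t=10: [138, 138, 138, 138, 138]
t=11: [138, 138, 138, 138, 138]
t=12: [138, 138, 138, 138, 138]
t=13: [138, 138, 138, 138, 138]
t=14: [138, 138, 138, 138, 138]
t=15: [138, 138, 138, 138, 138]

Answer: [138, 138, 138, 138, 138]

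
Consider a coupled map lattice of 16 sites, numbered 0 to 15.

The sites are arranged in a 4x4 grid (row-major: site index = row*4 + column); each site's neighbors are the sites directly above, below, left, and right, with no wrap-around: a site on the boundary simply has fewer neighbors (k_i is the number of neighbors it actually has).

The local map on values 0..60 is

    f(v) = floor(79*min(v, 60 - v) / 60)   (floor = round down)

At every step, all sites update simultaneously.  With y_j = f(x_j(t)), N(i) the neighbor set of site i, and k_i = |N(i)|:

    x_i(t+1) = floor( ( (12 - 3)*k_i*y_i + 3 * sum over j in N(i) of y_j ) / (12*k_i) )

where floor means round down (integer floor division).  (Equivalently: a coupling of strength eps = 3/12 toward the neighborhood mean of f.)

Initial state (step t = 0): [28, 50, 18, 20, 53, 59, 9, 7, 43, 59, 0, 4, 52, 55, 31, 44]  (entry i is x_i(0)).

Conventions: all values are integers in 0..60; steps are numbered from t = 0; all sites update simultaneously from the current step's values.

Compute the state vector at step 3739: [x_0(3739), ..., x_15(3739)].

Answer: [28, 30, 30, 28, 28, 30, 31, 30, 30, 31, 30, 30, 31, 30, 28, 28]
Key observation: The state at step 16, [36, 38, 38, 36, 36, 38, 38, 38, 38, 38, 38, 38, 38, 38, 36, 36], reappears at step 20: the system is in a cycle of period 4 from step 16 on.  Therefore the state at step 3739 equals the state at step 16 + ((3739 - 16) mod 4) = 19, which is [28, 30, 30, 28, 28, 30, 31, 30, 30, 31, 30, 30, 31, 30, 28, 28].

Derivation:
t=0: [28, 50, 18, 20, 53, 59, 9, 7, 43, 59, 0, 4, 52, 55, 31, 44]
t=1: [29, 14, 21, 23, 11, 2, 10, 10, 18, 2, 3, 6, 11, 8, 30, 21]
t=2: [32, 19, 25, 27, 15, 4, 12, 13, 19, 3, 6, 8, 14, 12, 32, 26]
t=3: [32, 24, 30, 32, 19, 7, 15, 17, 22, 5, 9, 12, 18, 16, 31, 31]
t=4: [34, 30, 36, 34, 24, 11, 19, 22, 25, 8, 13, 17, 23, 21, 34, 35]
t=5: [34, 35, 31, 32, 29, 17, 24, 27, 29, 13, 18, 22, 29, 26, 31, 31]
t=6: [34, 31, 36, 36, 36, 23, 30, 34, 36, 20, 24, 29, 37, 33, 36, 36]
t=7: [34, 36, 32, 31, 31, 30, 37, 34, 30, 27, 31, 36, 30, 33, 31, 31]
t=8: [34, 32, 35, 37, 37, 37, 31, 33, 38, 35, 36, 32, 38, 35, 37, 37]
t=9: [33, 35, 32, 30, 30, 31, 36, 34, 28, 31, 31, 35, 28, 31, 30, 30]
t=10: [35, 33, 35, 38, 38, 37, 32, 34, 36, 37, 37, 33, 36, 37, 38, 38]
t=11: [31, 34, 32, 29, 28, 30, 34, 33, 30, 30, 30, 33, 30, 29, 28, 28]
t=12: [37, 34, 35, 37, 36, 38, 34, 35, 38, 38, 38, 35, 38, 38, 36, 35]
t=13: [30, 33, 32, 30, 30, 28, 33, 32, 28, 28, 28, 31, 28, 28, 30, 31]
t=14: [38, 35, 36, 38, 38, 36, 35, 36, 36, 36, 36, 37, 36, 36, 38, 38]
t=15: [28, 31, 30, 28, 28, 30, 31, 30, 30, 31, 30, 30, 31, 30, 28, 28]
t=16: [36, 38, 38, 36, 36, 38, 38, 38, 38, 38, 38, 38, 38, 38, 36, 36]
t=17: [30, 28, 28, 30, 30, 28, 28, 28, 28, 28, 28, 28, 28, 28, 30, 30]
t=18: [38, 36, 36, 38, 38, 36, 36, 36, 36, 36, 36, 36, 36, 36, 38, 38]
t=19: [28, 30, 30, 28, 28, 30, 31, 30, 30, 31, 30, 30, 31, 30, 28, 28]
t=20: [36, 38, 38, 36, 36, 38, 38, 38, 38, 38, 38, 38, 38, 38, 36, 36]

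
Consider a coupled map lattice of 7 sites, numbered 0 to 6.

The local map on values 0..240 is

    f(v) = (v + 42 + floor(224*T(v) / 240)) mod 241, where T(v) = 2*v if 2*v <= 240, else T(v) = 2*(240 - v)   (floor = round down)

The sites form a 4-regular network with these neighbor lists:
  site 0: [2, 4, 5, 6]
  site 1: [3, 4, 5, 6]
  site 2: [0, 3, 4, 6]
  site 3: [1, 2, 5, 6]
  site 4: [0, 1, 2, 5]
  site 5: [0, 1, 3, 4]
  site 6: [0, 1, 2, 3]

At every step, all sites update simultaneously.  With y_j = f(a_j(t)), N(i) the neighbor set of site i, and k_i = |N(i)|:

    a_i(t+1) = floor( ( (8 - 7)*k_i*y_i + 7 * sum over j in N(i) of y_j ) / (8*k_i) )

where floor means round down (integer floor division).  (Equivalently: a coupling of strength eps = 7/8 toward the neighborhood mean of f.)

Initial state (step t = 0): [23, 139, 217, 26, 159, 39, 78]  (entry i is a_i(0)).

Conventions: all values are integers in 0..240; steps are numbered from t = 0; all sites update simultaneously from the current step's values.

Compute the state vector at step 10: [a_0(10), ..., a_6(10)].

Simulating step by step:
t=0: [23, 139, 217, 26, 159, 39, 78]
t=1: [89, 104, 85, 94, 111, 120, 92]
t=2: [88, 99, 73, 85, 90, 93, 66]
t=3: [86, 98, 85, 91, 54, 60, 70]
t=4: [105, 113, 72, 82, 108, 110, 51]
t=5: [104, 113, 96, 99, 90, 95, 82]
t=6: [65, 70, 70, 78, 88, 89, 88]
t=7: [64, 40, 78, 27, 69, 73, 62]
t=8: [135, 147, 178, 104, 120, 162, 142]
t=9: [119, 119, 121, 110, 117, 122, 113]
t=10: [137, 131, 131, 135, 141, 135, 134]

Answer: [137, 131, 131, 135, 141, 135, 134]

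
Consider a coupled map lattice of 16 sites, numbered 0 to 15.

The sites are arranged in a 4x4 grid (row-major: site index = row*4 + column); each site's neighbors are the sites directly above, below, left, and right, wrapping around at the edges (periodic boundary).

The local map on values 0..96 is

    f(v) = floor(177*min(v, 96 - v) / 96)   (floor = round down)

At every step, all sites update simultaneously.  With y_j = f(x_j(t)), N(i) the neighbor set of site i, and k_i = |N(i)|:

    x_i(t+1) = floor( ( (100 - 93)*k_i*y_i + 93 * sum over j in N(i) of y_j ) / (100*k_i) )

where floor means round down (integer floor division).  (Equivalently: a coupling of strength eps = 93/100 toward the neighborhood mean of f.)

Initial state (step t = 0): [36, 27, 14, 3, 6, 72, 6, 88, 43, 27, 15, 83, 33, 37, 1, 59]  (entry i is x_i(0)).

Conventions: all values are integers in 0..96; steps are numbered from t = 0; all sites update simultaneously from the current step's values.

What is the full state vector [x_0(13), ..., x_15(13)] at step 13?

Answer: [33, 31, 32, 31, 31, 31, 30, 32, 32, 30, 31, 30, 31, 32, 30, 32]

Derivation:
t=0: [36, 27, 14, 3, 6, 72, 6, 88, 43, 27, 15, 83, 33, 37, 1, 59]
t=1: [33, 50, 17, 40, 47, 30, 26, 12, 38, 54, 21, 45, 69, 41, 43, 25]
t=2: [72, 57, 67, 42, 54, 72, 37, 68, 73, 60, 68, 46, 61, 72, 49, 69]
t=3: [70, 47, 73, 51, 47, 68, 51, 74, 70, 46, 74, 50, 46, 69, 51, 75]
t=4: [81, 49, 80, 44, 49, 82, 45, 80, 81, 49, 79, 44, 47, 81, 45, 79]
t=5: [80, 31, 78, 32, 31, 80, 32, 78, 80, 31, 79, 33, 32, 80, 33, 78]
t=6: [55, 31, 56, 33, 31, 55, 33, 56, 56, 31, 57, 33, 32, 56, 33, 57]
t=7: [59, 72, 60, 72, 72, 58, 72, 60, 59, 71, 60, 71, 72, 59, 71, 60]
t=8: [45, 66, 46, 64, 66, 46, 65, 46, 46, 66, 46, 65, 65, 46, 65, 46]
t=9: [58, 81, 58, 81, 81, 57, 82, 58, 57, 81, 58, 82, 81, 57, 82, 59]
t=10: [30, 67, 29, 66, 67, 29, 67, 29, 29, 67, 28, 66, 66, 29, 66, 28]
t=11: [54, 53, 53, 53, 53, 53, 52, 53, 53, 52, 53, 52, 53, 53, 52, 54]
t=12: [78, 78, 79, 78, 78, 79, 79, 79, 79, 79, 80, 78, 78, 79, 78, 79]
t=13: [33, 31, 32, 31, 31, 31, 30, 32, 32, 30, 31, 30, 31, 32, 30, 32]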